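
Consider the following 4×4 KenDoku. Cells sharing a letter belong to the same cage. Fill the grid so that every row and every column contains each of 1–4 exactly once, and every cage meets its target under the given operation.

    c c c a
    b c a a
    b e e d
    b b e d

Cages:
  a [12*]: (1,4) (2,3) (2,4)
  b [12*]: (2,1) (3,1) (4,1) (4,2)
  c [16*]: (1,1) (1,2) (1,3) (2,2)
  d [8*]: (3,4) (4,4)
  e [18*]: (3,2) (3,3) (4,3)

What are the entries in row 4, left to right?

The 4 cells of cage c must have product 16; hence (2,2) = 2.
Cage e needs product 18, which forces (3,2) = 3.
Cage e has product 18, so (3,3) = 2.
Row 3 now contains 2, leaving (3,4) = 4.
Column 2 already has 2, so (4,2) = 1.
The 3 cells of cage e must have product 18, leaving (4,3) = 3.
4 is placed in column 4, leaving (4,4) = 2.
Cage c needs product 16; hence (1,1) = 2.
Column 2 now contains 1, which forces (1,2) = 4.
The 4 cells of cage c must have product 16, which forces (1,3) = 1.
1 is placed in row 1, so (1,4) = 3.
The 4 cells of cage b must have product 12, leaving (2,1) = 3.
Cage a needs product 12, which forces (2,3) = 4.
Column 4 now contains 3, leaving (2,4) = 1.
4 is placed in row 3, so (3,1) = 1.
Row 4 already has 3; hence (4,1) = 4.
Filled in: 2 4 1 3 / 3 2 4 1 / 1 3 2 4 / 4 1 3 2.

4 1 3 2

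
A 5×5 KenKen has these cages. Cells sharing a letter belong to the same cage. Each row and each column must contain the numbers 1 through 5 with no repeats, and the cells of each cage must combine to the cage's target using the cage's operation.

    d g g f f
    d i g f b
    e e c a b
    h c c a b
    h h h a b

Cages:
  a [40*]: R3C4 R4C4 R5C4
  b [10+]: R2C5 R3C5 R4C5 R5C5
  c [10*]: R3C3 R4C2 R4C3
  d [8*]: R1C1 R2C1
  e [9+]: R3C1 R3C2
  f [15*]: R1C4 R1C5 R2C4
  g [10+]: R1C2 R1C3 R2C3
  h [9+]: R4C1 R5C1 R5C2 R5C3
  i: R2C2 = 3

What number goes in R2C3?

Cage i is given, which forces R2C2 = 3.
In row 3, 3 can only go at R3C5, so R3C5 = 3.
Cage f has product 15; hence R1C4 = 3.
The only place for 1 in row 3 is R3C3.
In row 3, 2 can only go at R3C4, so R3C4 = 2.
Row 4 needs a 3, and only R4C1 is open for it.
Cage h has sum 9, so R5C3 = 3.
In row 4, 1 can only go at R4C5, so R4C5 = 1.
1 is placed in column 5, leaving R1C5 = 5.
Cage f needs product 15, which forces R2C4 = 1.
Row 1 needs a 1, and only R1C2 is open for it.
The 3 cells of cage g must have sum 10, so R1C3 = 4.
The 3 cells of cage g must have sum 10; hence R2C3 = 5.
Column 3 now contains 5, leaving R4C3 = 2.
Cage h needs sum 9; hence R5C1 = 1.
Column 2 already has 1, so R5C2 = 2.
Row 5 now contains 2, leaving R5C5 = 4.
4 is placed in row 1, leaving R1C1 = 2.
The two cells of cage d must have product 8; hence R2C1 = 4.
Column 5 already has 4; hence R2C5 = 2.
4 is placed in column 1, which forces R3C1 = 5.
Row 3 already has 5, which forces R3C2 = 4.
Row 4 now contains 2, which forces R4C2 = 5.
Cage a needs product 40, so R4C4 = 4.
Row 5 now contains 4, so R5C4 = 5.
Filled in: 2 1 4 3 5 / 4 3 5 1 2 / 5 4 1 2 3 / 3 5 2 4 1 / 1 2 3 5 4.

5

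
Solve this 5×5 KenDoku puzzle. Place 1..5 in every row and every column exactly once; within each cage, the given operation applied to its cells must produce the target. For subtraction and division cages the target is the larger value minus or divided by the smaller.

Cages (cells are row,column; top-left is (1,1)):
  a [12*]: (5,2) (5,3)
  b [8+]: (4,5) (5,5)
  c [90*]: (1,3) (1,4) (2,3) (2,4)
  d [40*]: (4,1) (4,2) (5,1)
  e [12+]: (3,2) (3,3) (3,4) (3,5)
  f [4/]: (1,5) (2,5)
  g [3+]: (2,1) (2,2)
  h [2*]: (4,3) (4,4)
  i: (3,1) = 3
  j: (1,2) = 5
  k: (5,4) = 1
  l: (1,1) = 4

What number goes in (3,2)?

L is a freebie; hence (1,1) = 4.
J is a freebie, leaving (1,2) = 5.
Row 1 already has 4; hence (1,5) = 1.
Column 5 now contains 1, which forces (2,5) = 4.
Cage i is given; hence (3,1) = 3.
Cage k is a single given cell, which forces (5,4) = 1.
Cage d has product 40, which forces (4,2) = 4.
Cage h's pair has product 2, so (4,3) = 1.
Column 4 already has 1, so (4,4) = 2.
4 is placed in column 2; hence (5,2) = 3.
3 is placed in row 5, so (5,3) = 4.
3 is placed in row 5; hence (5,5) = 5.
Cage c needs product 90, leaving (1,3) = 2.
Column 4 now contains 2; hence (1,4) = 3.
Cage c has product 90, so (2,3) = 3.
Cage c has product 90, so (2,4) = 5.
The 4 cells of cage e must have sum 12; hence (3,2) = 1.
Cage e needs sum 12; hence (3,3) = 5.
Cage e has sum 12; hence (3,4) = 4.
5 is placed in column 5; hence (3,5) = 2.
Row 4 already has 2, leaving (4,1) = 5.
5 is placed in column 5, leaving (4,5) = 3.
Row 5 now contains 5, so (5,1) = 2.
2 is placed in column 1, so (2,1) = 1.
Column 2 already has 1, leaving (2,2) = 2.
Completed grid: 4 5 2 3 1 / 1 2 3 5 4 / 3 1 5 4 2 / 5 4 1 2 3 / 2 3 4 1 5.

1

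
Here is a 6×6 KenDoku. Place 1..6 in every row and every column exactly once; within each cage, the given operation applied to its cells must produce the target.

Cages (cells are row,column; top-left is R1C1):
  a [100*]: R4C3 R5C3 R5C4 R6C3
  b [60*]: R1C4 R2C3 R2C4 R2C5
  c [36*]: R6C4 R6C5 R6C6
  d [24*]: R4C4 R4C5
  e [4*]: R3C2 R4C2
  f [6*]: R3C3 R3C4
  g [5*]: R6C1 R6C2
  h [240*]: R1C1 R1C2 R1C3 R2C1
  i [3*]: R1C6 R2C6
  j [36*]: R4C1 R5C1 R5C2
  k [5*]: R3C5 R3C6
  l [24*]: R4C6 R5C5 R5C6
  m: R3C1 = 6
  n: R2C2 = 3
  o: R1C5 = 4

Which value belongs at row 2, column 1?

4

Cage o is a single given cell, so R1C5 = 4.
Cage n is a single given cell, leaving R2C2 = 3.
Row 2 already has 3, leaving R2C6 = 1.
Cage m is given; hence R3C1 = 6.
Column 6 already has 1, so R3C6 = 5.
Column 5 already has 4, which forces R4C5 = 6.
Cage a has product 100, which forces R5C4 = 5.
Cage b has product 60, leaving R1C4 = 1.
Column 6 already has 1, so R1C6 = 3.
The 4 cells of cage h must have product 240, so R2C1 = 4.
5 is placed in row 3, leaving R3C5 = 1.
Row 4 now contains 6; hence R4C4 = 4.
4 is placed in row 4, which forces R4C6 = 2.
The 3 cells of cage j must have product 36; hence R5C2 = 6.
Row 5 now contains 6, leaving R5C6 = 4.
2 is placed in column 6, so R6C6 = 6.
Cage h has product 240, leaving R1C3 = 6.
Row 3 now contains 1; hence R3C2 = 4.
Row 4 already has 2, which forces R4C1 = 3.
4 is placed in row 4; hence R4C2 = 1.
Cage a has product 100, leaving R4C3 = 5.
Cage j has product 36, which forces R5C1 = 2.
Row 5 already has 4; hence R5C3 = 1.
Cage l needs product 24, which forces R5C5 = 3.
Column 2 already has 1; hence R6C2 = 5.
Cage a has product 100, which forces R6C3 = 4.
3 is placed in column 5; hence R6C5 = 2.
2 is placed in column 1, which forces R1C1 = 5.
Column 2 already has 5, so R1C2 = 2.
Column 3 now contains 5, so R2C3 = 2.
Cage b has product 60, leaving R2C4 = 6.
Column 5 already has 2; hence R2C5 = 5.
2 is placed in column 3; hence R3C3 = 3.
3 is placed in row 3, so R3C4 = 2.
Row 6 now contains 5; hence R6C1 = 1.
Row 6 already has 2, which forces R6C4 = 3.
Completed grid: 5 2 6 1 4 3 / 4 3 2 6 5 1 / 6 4 3 2 1 5 / 3 1 5 4 6 2 / 2 6 1 5 3 4 / 1 5 4 3 2 6.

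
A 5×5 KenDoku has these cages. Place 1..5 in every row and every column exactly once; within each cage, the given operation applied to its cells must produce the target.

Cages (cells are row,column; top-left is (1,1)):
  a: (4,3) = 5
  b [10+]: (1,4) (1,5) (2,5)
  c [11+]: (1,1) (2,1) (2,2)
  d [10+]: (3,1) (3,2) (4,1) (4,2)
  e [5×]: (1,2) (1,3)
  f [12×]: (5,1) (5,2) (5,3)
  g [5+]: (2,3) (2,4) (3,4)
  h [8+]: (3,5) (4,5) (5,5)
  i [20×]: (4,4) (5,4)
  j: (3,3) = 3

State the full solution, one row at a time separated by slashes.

J is a freebie, which forces (3,3) = 3.
Cage a is given, which forces (4,3) = 5.
Row 4 already has 5; hence (4,4) = 4.
Column 4 already has 4, so (5,4) = 5.
Cage e needs two cells with product 5, which forces (1,2) = 5.
Column 3 already has 5, which forces (1,3) = 1.
1 is placed in column 3, leaving (2,3) = 2.
1 is placed in column 3, leaving (5,3) = 4.
Cage g has sum 5; hence (2,4) = 1.
Cage g needs sum 5, which forces (3,4) = 2.
Column 4 already has 2; hence (1,4) = 3.
Cage c has sum 11; hence (2,2) = 4.
Column 2 already has 4; hence (3,2) = 1.
1 is placed in column 2, leaving (5,2) = 3.
Cage d needs sum 10; hence (3,1) = 4.
Row 3 already has 4, so (3,5) = 5.
The 4 cells of cage d must have sum 10, so (4,1) = 3.
3 is placed in column 2, which forces (4,2) = 2.
Row 4 now contains 2, which forces (4,5) = 1.
Row 5 now contains 3, so (5,1) = 1.
Column 5 now contains 1, leaving (5,5) = 2.
4 is placed in column 1, so (1,1) = 2.
Column 5 already has 2, leaving (1,5) = 4.
3 is placed in column 1; hence (2,1) = 5.
5 is placed in column 5; hence (2,5) = 3.

2 5 1 3 4 / 5 4 2 1 3 / 4 1 3 2 5 / 3 2 5 4 1 / 1 3 4 5 2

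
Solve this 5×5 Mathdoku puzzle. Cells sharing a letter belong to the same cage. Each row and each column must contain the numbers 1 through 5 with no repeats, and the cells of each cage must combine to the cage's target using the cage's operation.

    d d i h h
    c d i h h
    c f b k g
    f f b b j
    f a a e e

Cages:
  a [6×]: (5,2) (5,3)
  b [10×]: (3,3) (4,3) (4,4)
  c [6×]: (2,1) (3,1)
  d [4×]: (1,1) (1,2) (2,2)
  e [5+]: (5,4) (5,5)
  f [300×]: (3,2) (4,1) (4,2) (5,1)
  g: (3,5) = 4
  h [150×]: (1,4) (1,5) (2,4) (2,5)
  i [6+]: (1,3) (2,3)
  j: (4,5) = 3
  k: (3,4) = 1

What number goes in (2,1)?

Cage k is given, so (3,4) = 1.
Cage g is given, leaving (3,5) = 4.
Cage j is given; hence (4,5) = 3.
The 3 cells of cage b must have product 10, so (4,3) = 1.
In row 1, 3 can only go at (1,4), so (1,4) = 3.
Cage h has product 150, leaving (1,5) = 5.
Column 4 already has 3, leaving (2,4) = 5.
Cage h needs product 150; hence (2,5) = 2.
Column 4 already has 5, leaving (4,4) = 2.
Column 4 already has 3, so (5,4) = 4.
The two cells of cage e must have sum 5, which forces (5,5) = 1.
The 3 cells of cage d must have product 4, so (1,1) = 1.
Cage d needs product 4, which forces (1,2) = 4.
Cage i needs two cells with sum 6, leaving (1,3) = 2.
Row 2 now contains 2; hence (2,1) = 3.
Row 2 now contains 2, leaving (2,2) = 1.
Row 2 now contains 2, leaving (2,3) = 4.
Cage c needs two cells with product 6, which forces (3,1) = 2.
The 3 cells of cage b must have product 10, so (3,3) = 5.
Column 2 now contains 4; hence (4,2) = 5.
3 is placed in column 1; hence (5,1) = 5.
Column 3 now contains 2, leaving (5,3) = 3.
Row 3 now contains 5, so (3,2) = 3.
Row 4 now contains 5; hence (4,1) = 4.
Row 5 already has 3, so (5,2) = 2.
Filled in: 1 4 2 3 5 / 3 1 4 5 2 / 2 3 5 1 4 / 4 5 1 2 3 / 5 2 3 4 1.

3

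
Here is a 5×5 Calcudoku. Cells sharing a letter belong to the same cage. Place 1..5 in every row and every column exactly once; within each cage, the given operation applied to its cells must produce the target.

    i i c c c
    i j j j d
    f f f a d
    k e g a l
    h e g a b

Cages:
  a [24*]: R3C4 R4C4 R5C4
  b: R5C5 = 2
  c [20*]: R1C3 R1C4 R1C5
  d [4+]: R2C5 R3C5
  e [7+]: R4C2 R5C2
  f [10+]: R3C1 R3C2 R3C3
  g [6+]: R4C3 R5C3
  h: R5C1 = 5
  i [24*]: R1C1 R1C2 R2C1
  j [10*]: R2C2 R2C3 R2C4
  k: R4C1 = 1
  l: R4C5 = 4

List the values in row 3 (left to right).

2 5 3 4 1

Cage k is a single given cell, which forces R4C1 = 1.
Cage l is a single given cell; hence R4C5 = 4.
Cage h is given, so R5C1 = 5.
B is a freebie; hence R5C5 = 2.
The two cells of cage e must have sum 7; hence R4C2 = 3.
Row 4 already has 3, leaving R4C4 = 2.
The two cells of cage e must have sum 7, leaving R5C2 = 4.
Row 5 now contains 4; hence R5C3 = 1.
Row 5 now contains 4; hence R5C4 = 3.
Column 2 now contains 4; hence R1C2 = 2.
3 is placed in column 4, leaving R3C4 = 4.
Row 4 now contains 2; hence R4C3 = 5.
Column 3 now contains 5, which forces R1C3 = 4.
Column 3 now contains 5, leaving R2C3 = 2.
The 3 cells of cage f must have sum 10, leaving R3C2 = 5.
2 is placed in column 3, leaving R3C3 = 3.
3 is placed in row 3, so R3C5 = 1.
Row 1 now contains 4, leaving R1C1 = 3.
Cage c needs product 20; hence R1C4 = 1.
1 is placed in column 5, so R1C5 = 5.
Cage i has product 24; hence R2C1 = 4.
Column 2 now contains 5, leaving R2C2 = 1.
Cage j needs product 10, so R2C4 = 5.
1 is placed in column 5, so R2C5 = 3.
3 is placed in row 3, leaving R3C1 = 2.
Filled in: 3 2 4 1 5 / 4 1 2 5 3 / 2 5 3 4 1 / 1 3 5 2 4 / 5 4 1 3 2.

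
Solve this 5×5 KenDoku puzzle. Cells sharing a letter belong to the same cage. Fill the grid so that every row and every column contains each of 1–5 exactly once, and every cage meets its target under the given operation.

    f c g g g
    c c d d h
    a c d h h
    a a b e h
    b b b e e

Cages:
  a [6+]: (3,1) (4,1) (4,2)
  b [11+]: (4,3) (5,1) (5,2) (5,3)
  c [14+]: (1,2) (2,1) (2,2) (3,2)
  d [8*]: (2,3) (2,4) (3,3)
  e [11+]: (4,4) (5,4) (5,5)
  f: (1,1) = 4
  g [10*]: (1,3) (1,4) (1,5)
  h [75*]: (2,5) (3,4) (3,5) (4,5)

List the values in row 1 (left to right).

Cage f is given, which forces (1,1) = 4.
The 4 cells of cage h must have product 75, which forces (3,4) = 5.
Row 1 needs a 3, and only (1,2) is open for it.
Row 2 needs a 3, and only (2,5) is open for it.
Column 5 now contains 3, leaving (3,5) = 1.
Cage h has product 75, so (4,5) = 5.
5 is placed in column 5, which forces (5,5) = 4.
Cage g has product 10, which forces (1,3) = 5.
The 3 cells of cage g must have product 10; hence (1,4) = 1.
5 is placed in column 5, which forces (1,5) = 2.
Cage e needs sum 11, which forces (4,4) = 4.
Cage e has sum 11, which forces (5,4) = 3.
Cage d has product 8, so (2,3) = 1.
Column 4 now contains 4; hence (2,4) = 2.
The 3 cells of cage d must have product 8, leaving (3,3) = 4.
Cage b needs sum 11, leaving (4,3) = 3.
Column 3 already has 1; hence (5,3) = 2.
Row 2 now contains 2, so (2,1) = 5.
Cage c needs sum 14; hence (2,2) = 4.
The 3 cells of cage a must have sum 6; hence (3,1) = 3.
Row 3 now contains 4, so (3,2) = 2.
Column 2 now contains 2, so (4,2) = 1.
Column 1 already has 5, which forces (5,1) = 1.
Column 2 already has 1; hence (5,2) = 5.
1 is placed in row 4, leaving (4,1) = 2.
Completed grid: 4 3 5 1 2 / 5 4 1 2 3 / 3 2 4 5 1 / 2 1 3 4 5 / 1 5 2 3 4.

4 3 5 1 2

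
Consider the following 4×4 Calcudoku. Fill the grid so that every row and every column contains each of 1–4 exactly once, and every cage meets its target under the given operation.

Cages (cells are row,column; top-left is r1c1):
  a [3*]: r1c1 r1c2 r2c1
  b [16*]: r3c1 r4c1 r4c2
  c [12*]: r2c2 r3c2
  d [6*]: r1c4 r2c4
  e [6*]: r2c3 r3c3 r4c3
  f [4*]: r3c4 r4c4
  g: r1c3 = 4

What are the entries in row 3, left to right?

Cage a has product 3, so r1c1 = 3.
The 3 cells of cage a must have product 3, leaving r1c2 = 1.
G is a freebie, so r1c3 = 4.
Row 1 already has 3, leaving r1c4 = 2.
Cage a has product 3, so r2c1 = 1.
Column 4 now contains 2, so r2c4 = 3.
Column 1 already has 1; hence r4c1 = 4.
4 is placed in row 4, so r4c2 = 2.
4 is placed in row 4, so r4c4 = 1.
Row 2 already has 3, which forces r2c2 = 4.
Row 2 already has 3, so r2c3 = 2.
4 is placed in column 1, so r3c1 = 2.
Cage c needs two cells with product 12, leaving r3c2 = 3.
Cage e needs product 6; hence r3c3 = 1.
Column 4 now contains 1, which forces r3c4 = 4.
1 is placed in row 4, which forces r4c3 = 3.
Filled in: 3 1 4 2 / 1 4 2 3 / 2 3 1 4 / 4 2 3 1.

2 3 1 4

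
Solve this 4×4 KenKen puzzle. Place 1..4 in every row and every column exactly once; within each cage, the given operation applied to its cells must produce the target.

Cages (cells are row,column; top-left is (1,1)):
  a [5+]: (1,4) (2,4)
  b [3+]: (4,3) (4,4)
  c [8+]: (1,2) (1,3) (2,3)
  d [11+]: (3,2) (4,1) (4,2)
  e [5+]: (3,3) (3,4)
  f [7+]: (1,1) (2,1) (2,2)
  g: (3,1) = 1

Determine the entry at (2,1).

3

Cage g is given; hence (3,1) = 1.
Cage d has sum 11, so (3,2) = 4.
Cage d needs sum 11; hence (4,1) = 4.
Cage d has sum 11; hence (4,2) = 3.
Cage f has sum 7, which forces (1,1) = 2.
Row 1 already has 2; hence (1,2) = 1.
The 3 cells of cage f must have sum 7, so (2,1) = 3.
The 3 cells of cage f must have sum 7, leaving (2,2) = 2.
2 is placed in row 2; hence (2,3) = 4.
4 is placed in row 2; hence (2,4) = 1.
1 is placed in column 4; hence (4,4) = 2.
4 is placed in column 3, so (1,3) = 3.
The two cells of cage a must have sum 5, leaving (1,4) = 4.
Cage e's pair has sum 5, leaving (3,3) = 2.
Column 4 already has 2; hence (3,4) = 3.
2 is placed in row 4; hence (4,3) = 1.
Completed grid: 2 1 3 4 / 3 2 4 1 / 1 4 2 3 / 4 3 1 2.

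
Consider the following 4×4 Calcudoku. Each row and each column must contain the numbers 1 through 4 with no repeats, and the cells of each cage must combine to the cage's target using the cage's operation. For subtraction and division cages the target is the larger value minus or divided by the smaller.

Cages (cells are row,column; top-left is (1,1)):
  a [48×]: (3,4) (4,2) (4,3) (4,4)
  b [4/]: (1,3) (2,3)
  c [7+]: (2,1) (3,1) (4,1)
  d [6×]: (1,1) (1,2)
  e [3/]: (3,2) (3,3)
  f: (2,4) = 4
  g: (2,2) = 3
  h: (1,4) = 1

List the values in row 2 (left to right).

2 3 1 4

Cage h is given, which forces (1,4) = 1.
Cage g is given, which forces (2,2) = 3.
Cage f is given, so (2,4) = 4.
Column 2 already has 3, so (3,2) = 1.
Row 3 now contains 1, so (3,3) = 3.
Column 4 now contains 4, which forces (3,4) = 2.
Column 4 now contains 4; hence (4,4) = 3.
Cage d's pair has product 6; hence (1,1) = 3.
Column 2 already has 3, so (1,2) = 2.
Row 1 now contains 1, so (1,3) = 4.
4 is placed in row 2, which forces (2,3) = 1.
Row 3 now contains 2, so (3,1) = 4.
Column 2 already has 2, so (4,2) = 4.
Column 3 already has 4; hence (4,3) = 2.
Row 2 now contains 1, leaving (2,1) = 2.
Row 4 already has 2, so (4,1) = 1.
Filled in: 3 2 4 1 / 2 3 1 4 / 4 1 3 2 / 1 4 2 3.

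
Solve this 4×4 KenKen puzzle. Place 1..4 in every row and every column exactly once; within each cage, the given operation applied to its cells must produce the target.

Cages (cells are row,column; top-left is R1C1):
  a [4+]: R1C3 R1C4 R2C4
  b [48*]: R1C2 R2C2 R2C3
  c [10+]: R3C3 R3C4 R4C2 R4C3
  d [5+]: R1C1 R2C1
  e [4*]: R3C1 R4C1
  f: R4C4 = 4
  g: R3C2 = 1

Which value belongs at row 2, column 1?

2

Cage b has product 48; hence R1C2 = 4.
The 3 cells of cage a must have sum 4, which forces R1C3 = 1.
The 3 cells of cage a must have sum 4; hence R1C4 = 2.
Cage b needs product 48; hence R2C2 = 3.
The 3 cells of cage b must have product 48, so R2C3 = 4.
Cage a needs sum 4; hence R2C4 = 1.
Cage g is a single given cell, so R3C2 = 1.
Column 2 already has 1; hence R4C2 = 2.
2 is placed in row 4, so R4C3 = 3.
Cage f is a single given cell, leaving R4C4 = 4.
Row 1 now contains 2; hence R1C1 = 3.
Row 2 already has 1, leaving R2C1 = 2.
Row 3 now contains 1; hence R3C1 = 4.
Column 3 now contains 3; hence R3C3 = 2.
Column 4 already has 4, leaving R3C4 = 3.
Row 4 already has 4, so R4C1 = 1.
Completed grid: 3 4 1 2 / 2 3 4 1 / 4 1 2 3 / 1 2 3 4.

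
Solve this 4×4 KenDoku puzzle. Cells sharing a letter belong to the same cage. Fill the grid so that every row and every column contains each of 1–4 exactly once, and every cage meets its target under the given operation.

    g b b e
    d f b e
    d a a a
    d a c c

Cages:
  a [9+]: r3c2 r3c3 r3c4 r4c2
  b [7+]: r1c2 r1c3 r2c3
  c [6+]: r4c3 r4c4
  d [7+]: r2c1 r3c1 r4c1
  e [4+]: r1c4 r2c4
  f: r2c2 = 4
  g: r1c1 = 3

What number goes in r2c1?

2

Cage g is given, leaving r1c1 = 3.
Row 1 now contains 3; hence r1c4 = 1.
F is a freebie, leaving r2c2 = 4.
Column 4 now contains 1; hence r2c4 = 3.
4 is placed in column 2, so r1c2 = 2.
Cage b needs sum 7; hence r1c3 = 4.
Cage b has sum 7, so r2c3 = 1.
Column 3 now contains 4, leaving r4c3 = 2.
Row 4 now contains 2, leaving r4c4 = 4.
1 is placed in row 2, leaving r2c1 = 2.
Cage d has sum 7, so r3c1 = 4.
Cage a needs sum 9, leaving r3c2 = 1.
2 is placed in column 3, leaving r3c3 = 3.
4 is placed in column 4, so r3c4 = 2.
Row 4 now contains 4, leaving r4c1 = 1.
Cage a has sum 9, which forces r4c2 = 3.
The full grid is 3 2 4 1 / 2 4 1 3 / 4 1 3 2 / 1 3 2 4.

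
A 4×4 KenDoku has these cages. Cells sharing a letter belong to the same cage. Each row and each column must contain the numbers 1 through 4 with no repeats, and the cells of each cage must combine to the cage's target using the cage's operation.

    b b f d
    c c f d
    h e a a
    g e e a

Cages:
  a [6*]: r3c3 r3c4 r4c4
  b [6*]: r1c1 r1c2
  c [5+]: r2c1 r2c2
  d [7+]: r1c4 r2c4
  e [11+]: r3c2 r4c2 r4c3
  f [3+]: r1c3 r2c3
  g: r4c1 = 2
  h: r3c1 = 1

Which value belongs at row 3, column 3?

H is a freebie, leaving r3c1 = 1.
Cage e needs sum 11, which forces r3c2 = 4.
Cage g is given, which forces r4c1 = 2.
The 3 cells of cage e must have sum 11, which forces r4c2 = 3.
Cage e needs sum 11; hence r4c3 = 4.
Row 4 now contains 3, so r4c4 = 1.
Column 1 now contains 2, so r1c1 = 3.
Column 2 already has 3, which forces r1c2 = 2.
Row 1 already has 2, leaving r1c3 = 1.
Row 1 now contains 3; hence r1c4 = 4.
Column 1 already has 3, which forces r2c1 = 4.
2 is placed in column 2; hence r2c2 = 1.
Column 3 now contains 1, which forces r2c3 = 2.
Column 4 already has 4, so r2c4 = 3.
Column 3 already has 2, leaving r3c3 = 3.
Column 4 now contains 3, leaving r3c4 = 2.
Completed grid: 3 2 1 4 / 4 1 2 3 / 1 4 3 2 / 2 3 4 1.

3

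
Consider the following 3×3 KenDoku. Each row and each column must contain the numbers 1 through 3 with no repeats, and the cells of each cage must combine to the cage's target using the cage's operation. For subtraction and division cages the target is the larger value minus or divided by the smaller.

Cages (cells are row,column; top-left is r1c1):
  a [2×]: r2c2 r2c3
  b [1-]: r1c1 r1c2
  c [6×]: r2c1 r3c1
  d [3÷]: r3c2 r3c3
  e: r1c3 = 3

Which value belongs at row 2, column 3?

2

Cage e is a single given cell, so r1c3 = 3.
Column 3 already has 3, so r3c3 = 1.
Cage a needs two cells with product 2, which forces r2c2 = 1.
Column 3 already has 1; hence r2c3 = 2.
Row 3 already has 1, leaving r3c2 = 3.
Cage b needs two cells with difference 1, which forces r1c1 = 1.
1 is placed in column 2, which forces r1c2 = 2.
Row 2 now contains 2, which forces r2c1 = 3.
Row 3 already has 3, which forces r3c1 = 2.
Filled in: 1 2 3 / 3 1 2 / 2 3 1.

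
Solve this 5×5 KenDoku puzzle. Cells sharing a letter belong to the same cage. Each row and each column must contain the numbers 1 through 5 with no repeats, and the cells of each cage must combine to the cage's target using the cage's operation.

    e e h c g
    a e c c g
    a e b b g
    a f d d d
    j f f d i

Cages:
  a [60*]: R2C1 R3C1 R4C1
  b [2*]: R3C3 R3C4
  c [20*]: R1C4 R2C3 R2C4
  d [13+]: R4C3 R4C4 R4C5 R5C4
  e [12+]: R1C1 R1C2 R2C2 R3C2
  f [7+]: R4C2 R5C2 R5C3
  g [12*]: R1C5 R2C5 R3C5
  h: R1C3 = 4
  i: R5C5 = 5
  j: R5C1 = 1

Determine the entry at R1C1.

2

Cage h is given, so R1C3 = 4.
J is a freebie, which forces R5C1 = 1.
Cage i is given, leaving R5C5 = 5.
The 3 cells of cage f must have sum 7, leaving R5C3 = 2.
Cage c needs product 20, so R2C4 = 4.
Column 3 already has 2, which forces R3C3 = 1.
Cage b needs two cells with product 2; hence R3C4 = 2.
4 is placed in column 4, so R5C4 = 3.
Cage c needs product 20, which forces R1C4 = 1.
1 is placed in row 1; hence R1C5 = 3.
1 is placed in column 3, which forces R2C3 = 5.
Column 5 now contains 3, so R2C5 = 1.
Cage g has product 12, which forces R3C5 = 4.
The 3 cells of cage f must have sum 7, so R4C2 = 1.
5 is placed in column 3, so R4C3 = 3.
Column 4 now contains 1, leaving R4C4 = 5.
Column 5 now contains 4, leaving R4C5 = 2.
Row 5 already has 3, leaving R5C2 = 4.
Cage e has sum 12, leaving R1C1 = 2.
The 4 cells of cage e must have sum 12, leaving R1C2 = 5.
Row 2 already has 5, leaving R2C1 = 3.
The 4 cells of cage e must have sum 12, which forces R2C2 = 2.
Cage a needs product 60; hence R3C1 = 5.
Cage e has sum 12; hence R3C2 = 3.
5 is placed in row 4, which forces R4C1 = 4.
The full grid is 2 5 4 1 3 / 3 2 5 4 1 / 5 3 1 2 4 / 4 1 3 5 2 / 1 4 2 3 5.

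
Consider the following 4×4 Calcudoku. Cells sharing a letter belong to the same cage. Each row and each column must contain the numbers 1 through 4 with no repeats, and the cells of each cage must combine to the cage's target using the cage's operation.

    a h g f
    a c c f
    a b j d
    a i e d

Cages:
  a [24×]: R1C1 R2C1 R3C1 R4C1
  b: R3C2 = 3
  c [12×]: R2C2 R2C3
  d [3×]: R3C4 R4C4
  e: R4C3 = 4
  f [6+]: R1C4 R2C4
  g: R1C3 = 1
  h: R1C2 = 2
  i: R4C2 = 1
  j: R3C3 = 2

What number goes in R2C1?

Cage h is a single given cell, so R1C2 = 2.
Cage g is given, so R1C3 = 1.
Row 1 now contains 2, so R1C4 = 4.
Column 4 now contains 4, leaving R2C4 = 2.
Cage b is given; hence R3C2 = 3.
J is a freebie, so R3C3 = 2.
3 is placed in row 3, leaving R3C4 = 1.
I is a freebie, leaving R4C2 = 1.
E is a freebie, so R4C3 = 4.
Column 4 already has 1, so R4C4 = 3.
Row 1 already has 4, leaving R1C1 = 3.
The 4 cells of cage a must have product 24; hence R2C1 = 1.
Column 2 now contains 3, so R2C2 = 4.
4 is placed in column 3, leaving R2C3 = 3.
1 is placed in row 3, leaving R3C1 = 4.
Row 4 now contains 3, so R4C1 = 2.
The full grid is 3 2 1 4 / 1 4 3 2 / 4 3 2 1 / 2 1 4 3.

1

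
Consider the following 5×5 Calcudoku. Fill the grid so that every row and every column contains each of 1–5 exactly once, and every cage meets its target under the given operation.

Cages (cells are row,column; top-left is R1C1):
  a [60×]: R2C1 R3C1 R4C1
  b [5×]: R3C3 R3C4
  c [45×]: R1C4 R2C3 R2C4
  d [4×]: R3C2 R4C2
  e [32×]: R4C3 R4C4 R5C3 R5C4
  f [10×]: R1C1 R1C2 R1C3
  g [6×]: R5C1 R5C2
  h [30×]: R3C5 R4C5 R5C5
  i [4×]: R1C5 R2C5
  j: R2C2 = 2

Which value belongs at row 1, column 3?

Cage c needs product 45, so R1C4 = 3.
Cage j is given, so R2C2 = 2.
Cage c needs product 45, leaving R2C3 = 3.
Cage c needs product 45, so R2C4 = 5.
5 is placed in column 4, leaving R3C4 = 1.
2 is placed in column 2, which forces R5C2 = 3.
Row 2 already has 5, leaving R2C1 = 4.
4 is placed in row 2, leaving R2C5 = 1.
1 is placed in row 3; hence R3C2 = 4.
1 is placed in row 3, which forces R3C3 = 5.
Cage d needs two cells with product 4, so R4C2 = 1.
1 is placed in row 4, so R4C3 = 4.
Row 4 now contains 4; hence R4C4 = 2.
3 is placed in row 5, which forces R5C1 = 2.
Column 3 already has 4, so R5C3 = 1.
Column 4 already has 2, leaving R5C4 = 4.
Row 5 already has 2, leaving R5C5 = 5.
Cage f needs product 10, which forces R1C1 = 1.
Column 2 now contains 1, leaving R1C2 = 5.
1 is placed in column 3, which forces R1C3 = 2.
Column 5 now contains 1, which forces R1C5 = 4.
5 is placed in row 3, which forces R3C1 = 3.
Cage h needs product 30; hence R3C5 = 2.
Cage a needs product 60, so R4C1 = 5.
5 is placed in column 5, leaving R4C5 = 3.
Filled in: 1 5 2 3 4 / 4 2 3 5 1 / 3 4 5 1 2 / 5 1 4 2 3 / 2 3 1 4 5.

2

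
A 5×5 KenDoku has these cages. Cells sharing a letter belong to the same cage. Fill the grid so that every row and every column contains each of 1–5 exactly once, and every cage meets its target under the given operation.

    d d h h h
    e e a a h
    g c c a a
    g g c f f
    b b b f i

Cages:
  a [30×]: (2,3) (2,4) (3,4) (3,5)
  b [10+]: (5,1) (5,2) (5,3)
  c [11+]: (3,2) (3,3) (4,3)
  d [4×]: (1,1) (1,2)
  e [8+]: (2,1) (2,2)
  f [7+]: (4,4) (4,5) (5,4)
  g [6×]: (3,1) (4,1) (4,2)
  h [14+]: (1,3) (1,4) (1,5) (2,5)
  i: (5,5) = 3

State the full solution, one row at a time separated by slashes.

4 1 3 5 2 / 3 5 2 1 4 / 1 2 4 3 5 / 2 3 5 4 1 / 5 4 1 2 3

I is a freebie, leaving (5,5) = 3.
The only place for 4 in row 2 is (2,5).
The only place for 2 in row 5 is (5,4).
The only place for 2 in row 2 is (2,3).
In row 1, 2 can only go at (1,5), so (1,5) = 2.
Cage f needs sum 7, leaving (4,4) = 4.
Column 5 now contains 2, leaving (4,5) = 1.
The 3 cells of cage g must have product 6, leaving (3,1) = 1.
Row 3 now contains 1, so (3,4) = 3.
1 is placed in column 5, leaving (3,5) = 5.
Column 1 now contains 1, which forces (1,1) = 4.
The two cells of cage d must have product 4, so (1,2) = 1.
Cage h has sum 14, leaving (1,3) = 3.
Column 4 now contains 3, so (1,4) = 5.
Column 4 now contains 3, so (2,4) = 1.
Row 3 now contains 5, which forces (3,2) = 2.
Row 3 now contains 5, leaving (3,3) = 4.
Column 2 already has 2, leaving (4,2) = 3.
Cage c needs sum 11, leaving (4,3) = 5.
Column 1 now contains 4; hence (5,1) = 5.
Row 5 now contains 5, which forces (5,2) = 4.
Column 3 now contains 5; hence (5,3) = 1.
Column 1 already has 5, so (2,1) = 3.
3 is placed in column 2, so (2,2) = 5.
Row 4 already has 3, leaving (4,1) = 2.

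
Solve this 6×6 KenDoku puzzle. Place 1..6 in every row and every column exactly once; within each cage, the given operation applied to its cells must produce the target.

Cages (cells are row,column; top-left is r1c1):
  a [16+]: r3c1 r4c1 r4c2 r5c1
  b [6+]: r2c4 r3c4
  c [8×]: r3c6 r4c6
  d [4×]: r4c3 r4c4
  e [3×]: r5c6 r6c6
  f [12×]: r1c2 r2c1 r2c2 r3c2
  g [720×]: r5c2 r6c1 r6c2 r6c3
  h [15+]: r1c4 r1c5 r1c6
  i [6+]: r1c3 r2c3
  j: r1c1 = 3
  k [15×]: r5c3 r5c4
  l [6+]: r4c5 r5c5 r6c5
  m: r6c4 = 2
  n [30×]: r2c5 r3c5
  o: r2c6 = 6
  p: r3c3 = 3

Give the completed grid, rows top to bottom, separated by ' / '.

Cage j is given; hence r1c1 = 3.
Cage o is a single given cell, which forces r2c6 = 6.
P is a freebie, which forces r3c3 = 3.
Cage g needs product 720, which forces r5c2 = 6.
Column 3 now contains 3; hence r5c3 = 5.
Row 5 now contains 5, which forces r5c4 = 3.
Row 5 already has 3, so r5c6 = 1.
Cage m is a single given cell, which forces r6c4 = 2.
Column 6 now contains 1, leaving r6c6 = 3.
Cage f needs product 12; hence r2c2 = 3.
Row 2 already has 6, which forces r2c5 = 5.
Cage n needs two cells with product 30, which forces r3c5 = 6.
The 3 cells of cage l must have sum 6, so r4c5 = 3.
Row 5 now contains 1, leaving r5c5 = 2.
3 is placed in row 6, which forces r6c5 = 1.
Cage h has sum 15, leaving r1c4 = 6.
6 is placed in column 5, leaving r1c5 = 4.
Cage h needs sum 15, which forces r1c6 = 5.
Row 2 now contains 5, which forces r2c4 = 1.
Cage b needs two cells with sum 6; hence r3c4 = 5.
Column 4 now contains 1, leaving r4c4 = 4.
Row 4 now contains 4, so r4c6 = 2.
Row 5 already has 2, so r5c1 = 4.
Row 1 already has 4, which forces r1c3 = 2.
Row 2 already has 1, so r2c1 = 2.
Cage i needs two cells with sum 6; hence r2c3 = 4.
The 4 cells of cage a must have sum 16, so r3c1 = 1.
Row 3 now contains 1, leaving r3c2 = 2.
Column 6 now contains 2; hence r3c6 = 4.
Row 4 now contains 2, leaving r4c1 = 6.
The 4 cells of cage a must have sum 16, so r4c2 = 5.
Row 4 now contains 4, which forces r4c3 = 1.
6 is placed in column 1, which forces r6c1 = 5.
5 is placed in column 2, so r6c2 = 4.
Column 3 already has 4; hence r6c3 = 6.
Row 1 now contains 2, which forces r1c2 = 1.

3 1 2 6 4 5 / 2 3 4 1 5 6 / 1 2 3 5 6 4 / 6 5 1 4 3 2 / 4 6 5 3 2 1 / 5 4 6 2 1 3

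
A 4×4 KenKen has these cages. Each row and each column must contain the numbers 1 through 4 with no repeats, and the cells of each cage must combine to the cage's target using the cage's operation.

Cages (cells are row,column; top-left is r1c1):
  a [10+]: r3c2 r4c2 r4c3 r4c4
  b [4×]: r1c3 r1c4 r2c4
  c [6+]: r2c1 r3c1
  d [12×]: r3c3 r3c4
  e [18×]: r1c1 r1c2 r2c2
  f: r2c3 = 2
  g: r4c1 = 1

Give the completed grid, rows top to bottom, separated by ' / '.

3 2 1 4 / 4 3 2 1 / 2 1 4 3 / 1 4 3 2

The 3 cells of cage e must have product 18, which forces r1c1 = 3.
Cage e has product 18, so r1c2 = 2.
2 is placed in row 1, leaving r1c3 = 1.
1 is placed in row 1, which forces r1c4 = 4.
Cage e needs product 18; hence r2c2 = 3.
Cage f is given, so r2c3 = 2.
2 is placed in row 2, leaving r2c4 = 1.
Column 4 already has 4, which forces r3c4 = 3.
Cage g is a single given cell, so r4c1 = 1.
Row 4 now contains 1, so r4c2 = 4.
Row 4 already has 4, which forces r4c3 = 3.
3 is placed in column 4, leaving r4c4 = 2.
2 is placed in row 2, so r2c1 = 4.
The two cells of cage c must have sum 6; hence r3c1 = 2.
Column 2 now contains 4, leaving r3c2 = 1.
Row 3 now contains 3, which forces r3c3 = 4.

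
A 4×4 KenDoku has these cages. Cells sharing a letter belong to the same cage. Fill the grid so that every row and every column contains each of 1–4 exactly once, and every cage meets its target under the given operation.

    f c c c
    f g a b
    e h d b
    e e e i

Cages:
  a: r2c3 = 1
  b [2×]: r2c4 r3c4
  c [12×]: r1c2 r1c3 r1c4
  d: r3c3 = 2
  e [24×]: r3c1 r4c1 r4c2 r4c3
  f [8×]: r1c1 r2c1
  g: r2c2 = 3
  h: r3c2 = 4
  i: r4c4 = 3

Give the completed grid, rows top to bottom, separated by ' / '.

2 1 3 4 / 4 3 1 2 / 3 4 2 1 / 1 2 4 3

Cage g is given, which forces r2c2 = 3.
Cage a is a single given cell; hence r2c3 = 1.
Row 2 already has 1, leaving r2c4 = 2.
H is a freebie, leaving r3c2 = 4.
D is a freebie, which forces r3c3 = 2.
2 is placed in column 4; hence r3c4 = 1.
Cage i is given, leaving r4c4 = 3.
The two cells of cage f must have product 8, leaving r1c1 = 2.
Column 2 already has 4, which forces r1c2 = 1.
The 3 cells of cage c must have product 12; hence r1c3 = 3.
Column 4 now contains 3; hence r1c4 = 4.
2 is placed in row 2, so r2c1 = 4.
1 is placed in row 3, which forces r3c1 = 3.
Column 1 already has 2, which forces r4c1 = 1.
1 is placed in column 2, so r4c2 = 2.
Row 4 now contains 3, which forces r4c3 = 4.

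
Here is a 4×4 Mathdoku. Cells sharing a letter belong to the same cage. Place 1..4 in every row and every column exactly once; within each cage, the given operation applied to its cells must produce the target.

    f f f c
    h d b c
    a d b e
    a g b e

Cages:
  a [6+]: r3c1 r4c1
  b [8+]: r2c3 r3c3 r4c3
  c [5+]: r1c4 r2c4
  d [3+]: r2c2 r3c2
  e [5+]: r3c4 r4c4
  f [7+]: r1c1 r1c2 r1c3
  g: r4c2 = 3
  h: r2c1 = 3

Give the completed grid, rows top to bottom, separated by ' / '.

1 4 2 3 / 3 1 4 2 / 4 2 3 1 / 2 3 1 4

Cage h is given; hence r2c1 = 3.
G is a freebie; hence r4c2 = 3.
Cage b needs sum 8, which forces r3c3 = 3.
Row 1 needs a 3, and only r1c4 is open for it.
Cage c's pair has sum 5, so r2c4 = 2.
Row 2 now contains 2, which forces r2c2 = 1.
Row 2 now contains 1; hence r2c3 = 4.
Cage d needs two cells with sum 3; hence r3c2 = 2.
Column 3 already has 4, which forces r4c3 = 1.
Row 4 now contains 1; hence r4c4 = 4.
Cage f has sum 7, leaving r1c1 = 1.
Column 2 now contains 2, which forces r1c2 = 4.
Column 3 already has 1, which forces r1c3 = 2.
2 is placed in row 3, leaving r3c1 = 4.
4 is placed in column 4, leaving r3c4 = 1.
Row 4 now contains 4, which forces r4c1 = 2.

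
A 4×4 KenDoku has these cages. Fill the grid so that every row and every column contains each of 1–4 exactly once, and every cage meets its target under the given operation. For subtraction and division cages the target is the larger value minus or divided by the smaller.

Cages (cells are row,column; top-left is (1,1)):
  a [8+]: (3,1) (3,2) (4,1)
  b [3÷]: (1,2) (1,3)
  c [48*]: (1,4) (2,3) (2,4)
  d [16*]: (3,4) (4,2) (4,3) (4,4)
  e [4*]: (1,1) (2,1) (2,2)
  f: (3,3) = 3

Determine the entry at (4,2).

4

Cage c needs product 48, which forces (1,4) = 4.
The 3 cells of cage c must have product 48, which forces (2,3) = 4.
Cage c has product 48; hence (2,4) = 3.
Cage f is a single given cell; hence (3,3) = 3.
The 4 cells of cage d must have product 16, so (3,4) = 2.
Column 4 already has 4, leaving (4,4) = 1.
Cage e needs product 4, so (1,1) = 2.
The two cells of cage b must have quotient 3; hence (1,2) = 3.
Column 3 already has 3, leaving (1,3) = 1.
4 is placed in row 2, so (2,1) = 1.
Cage e has product 4; hence (2,2) = 2.
Column 1 now contains 1, which forces (3,1) = 4.
4 is placed in row 3, which forces (3,2) = 1.
Cage a has sum 8, leaving (4,1) = 3.
The 4 cells of cage d must have product 16, leaving (4,2) = 4.
Row 4 already has 1, which forces (4,3) = 2.
Filled in: 2 3 1 4 / 1 2 4 3 / 4 1 3 2 / 3 4 2 1.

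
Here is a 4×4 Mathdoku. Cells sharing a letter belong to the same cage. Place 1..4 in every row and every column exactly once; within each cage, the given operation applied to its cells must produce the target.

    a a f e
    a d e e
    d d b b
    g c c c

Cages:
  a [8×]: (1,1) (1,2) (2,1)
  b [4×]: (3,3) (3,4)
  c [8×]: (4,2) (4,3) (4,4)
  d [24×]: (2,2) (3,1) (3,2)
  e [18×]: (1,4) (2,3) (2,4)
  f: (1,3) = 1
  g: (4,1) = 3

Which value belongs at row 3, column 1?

2

Cage f is a single given cell, leaving (1,3) = 1.
The 3 cells of cage e must have product 18; hence (1,4) = 3.
Cage e has product 18, leaving (2,3) = 3.
The 3 cells of cage e must have product 18, which forces (2,4) = 2.
Column 3 already has 1, which forces (3,3) = 4.
4 is placed in row 3, which forces (3,4) = 1.
Cage g is a single given cell; hence (4,1) = 3.
4 is placed in column 3, leaving (4,3) = 2.
Column 4 now contains 1, leaving (4,4) = 4.
The 3 cells of cage a must have product 8, so (2,1) = 1.
2 is placed in row 2, which forces (2,2) = 4.
Column 1 now contains 3, which forces (3,1) = 2.
Cage d needs product 24; hence (3,2) = 3.
Row 4 already has 4, so (4,2) = 1.
Column 1 already has 2, which forces (1,1) = 4.
4 is placed in column 2; hence (1,2) = 2.
The full grid is 4 2 1 3 / 1 4 3 2 / 2 3 4 1 / 3 1 2 4.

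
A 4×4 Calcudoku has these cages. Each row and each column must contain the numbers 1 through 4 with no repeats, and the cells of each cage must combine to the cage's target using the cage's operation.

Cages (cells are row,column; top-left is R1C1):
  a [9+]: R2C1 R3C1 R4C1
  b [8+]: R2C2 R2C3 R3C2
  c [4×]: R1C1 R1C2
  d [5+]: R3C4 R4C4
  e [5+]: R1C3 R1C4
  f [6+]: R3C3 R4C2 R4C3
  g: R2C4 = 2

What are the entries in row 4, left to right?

4 2 3 1

Cage g is a single given cell, so R2C4 = 2.
Row 1 needs a 2, and only R1C3 is open for it.
Cage e's pair has sum 5, leaving R1C4 = 3.
The only place for 2 in row 3 is R3C1.
The only place for 2 in row 4 is R4C2.
In column 1, 1 can only go at R1C1, so R1C1 = 1.
1 is placed in row 1; hence R1C2 = 4.
The 3 cells of cage b must have sum 8, so R2C3 = 4.
Row 2 already has 4, which forces R2C1 = 3.
Row 2 already has 3, so R2C2 = 1.
Column 2 already has 1; hence R3C2 = 3.
3 is placed in row 3, which forces R3C3 = 1.
1 is placed in row 3, leaving R3C4 = 4.
The 3 cells of cage a must have sum 9; hence R4C1 = 4.
Column 3 already has 1; hence R4C3 = 3.
Column 4 now contains 4; hence R4C4 = 1.
The full grid is 1 4 2 3 / 3 1 4 2 / 2 3 1 4 / 4 2 3 1.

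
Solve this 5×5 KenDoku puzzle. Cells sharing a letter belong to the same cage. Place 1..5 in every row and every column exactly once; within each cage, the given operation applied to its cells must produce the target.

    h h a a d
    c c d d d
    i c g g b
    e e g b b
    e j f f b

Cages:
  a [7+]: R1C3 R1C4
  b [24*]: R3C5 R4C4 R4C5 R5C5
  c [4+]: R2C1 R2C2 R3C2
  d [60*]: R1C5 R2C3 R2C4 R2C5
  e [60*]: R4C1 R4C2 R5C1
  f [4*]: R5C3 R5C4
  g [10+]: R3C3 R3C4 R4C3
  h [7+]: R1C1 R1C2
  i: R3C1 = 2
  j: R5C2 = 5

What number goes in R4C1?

Cage c has sum 4, so R2C1 = 1.
The 3 cells of cage c must have sum 4, leaving R2C2 = 2.
Cage i is a single given cell; hence R3C1 = 2.
The 3 cells of cage c must have sum 4; hence R3C2 = 1.
Cage j is a single given cell, which forces R5C2 = 5.
Cage d needs product 60, so R1C5 = 1.
Cage e has product 60, leaving R4C1 = 5.
The 4 cells of cage b must have product 24; hence R4C4 = 1.
Column 4 already has 1, which forces R5C4 = 4.
Cage e has product 60, leaving R4C2 = 4.
Row 5 now contains 4, leaving R5C1 = 3.
Row 5 now contains 4, leaving R5C3 = 1.
Row 5 now contains 3, leaving R5C5 = 2.
Column 1 now contains 3, leaving R1C1 = 4.
Column 2 already has 4; hence R1C2 = 3.
Cage b has product 24, leaving R3C5 = 4.
Column 5 already has 2, leaving R4C5 = 3.
The 4 cells of cage d must have product 60, which forces R2C3 = 4.
The 4 cells of cage d must have product 60, so R2C4 = 3.
Column 5 now contains 3, leaving R2C5 = 5.
Column 4 already has 3, so R3C4 = 5.
Row 4 already has 3; hence R4C3 = 2.
Column 3 already has 2, which forces R1C3 = 5.
5 is placed in column 4, which forces R1C4 = 2.
Row 3 now contains 5, leaving R3C3 = 3.
The full grid is 4 3 5 2 1 / 1 2 4 3 5 / 2 1 3 5 4 / 5 4 2 1 3 / 3 5 1 4 2.

5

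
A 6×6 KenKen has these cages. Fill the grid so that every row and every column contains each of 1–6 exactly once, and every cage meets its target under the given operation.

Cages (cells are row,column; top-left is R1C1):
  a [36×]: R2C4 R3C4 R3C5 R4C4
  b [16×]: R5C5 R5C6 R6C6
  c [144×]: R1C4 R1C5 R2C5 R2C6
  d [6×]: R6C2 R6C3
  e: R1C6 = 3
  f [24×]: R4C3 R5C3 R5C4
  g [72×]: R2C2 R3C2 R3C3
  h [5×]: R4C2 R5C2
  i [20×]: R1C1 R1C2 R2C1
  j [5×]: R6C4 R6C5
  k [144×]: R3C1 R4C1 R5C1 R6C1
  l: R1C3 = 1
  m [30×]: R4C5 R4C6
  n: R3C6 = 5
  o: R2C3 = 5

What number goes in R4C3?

2

Cage l is a single given cell, which forces R1C3 = 1.
E is a freebie, so R1C6 = 3.
Cage o is a single given cell, so R2C3 = 5.
Cage n is a single given cell, leaving R3C6 = 5.
Column 6 now contains 5, leaving R4C6 = 6.
Row 4 now contains 6, which forces R4C5 = 5.
Column 5 already has 5; hence R6C5 = 1.
Row 4 now contains 5; hence R4C2 = 1.
The two cells of cage h must have product 5, so R5C2 = 5.
Row 6 already has 1, which forces R6C4 = 5.
Cage i has product 20, so R1C1 = 5.
The only place for 1 in row 3 is R3C4.
Row 5 needs a 1, and only R5C6 is open for it.
The 3 cells of cage b must have product 16, which forces R5C5 = 4.
The 3 cells of cage b must have product 16, which forces R6C6 = 4.
Column 6 already has 4, leaving R2C6 = 2.
Cage i has product 20, so R1C2 = 4.
Row 1 now contains 4; hence R1C4 = 6.
6 is placed in row 1, so R1C5 = 2.
Row 2 already has 2, leaving R2C1 = 1.
Cage c has product 144, so R2C5 = 6.
Column 5 already has 6; hence R3C5 = 3.
Row 2 already has 6, leaving R2C2 = 3.
Row 2 already has 3, which forces R2C4 = 4.
Cage g needs product 72, so R3C2 = 6.
Cage g has product 72, so R3C3 = 4.
Column 3 now contains 4, so R4C3 = 2.
Column 4 now contains 4, leaving R4C4 = 3.
Column 4 now contains 3, so R5C4 = 2.
Column 2 now contains 3, which forces R6C2 = 2.
Column 3 now contains 2, so R6C3 = 3.
Row 3 already has 4; hence R3C1 = 2.
Row 4 now contains 3, which forces R4C1 = 4.
The 4 cells of cage k must have product 144, leaving R5C1 = 3.
Column 3 now contains 3, leaving R5C3 = 6.
3 is placed in row 6, so R6C1 = 6.
Completed grid: 5 4 1 6 2 3 / 1 3 5 4 6 2 / 2 6 4 1 3 5 / 4 1 2 3 5 6 / 3 5 6 2 4 1 / 6 2 3 5 1 4.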